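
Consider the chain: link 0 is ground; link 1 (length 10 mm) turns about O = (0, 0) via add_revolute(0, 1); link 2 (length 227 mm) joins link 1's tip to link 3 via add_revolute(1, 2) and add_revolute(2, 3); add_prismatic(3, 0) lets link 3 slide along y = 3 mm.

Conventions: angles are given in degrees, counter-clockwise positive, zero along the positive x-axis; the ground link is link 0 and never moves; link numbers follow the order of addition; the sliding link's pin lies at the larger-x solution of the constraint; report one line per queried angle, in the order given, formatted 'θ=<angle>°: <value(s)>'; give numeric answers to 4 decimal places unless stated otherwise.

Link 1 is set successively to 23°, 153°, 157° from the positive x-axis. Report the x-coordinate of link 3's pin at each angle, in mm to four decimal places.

geometry: r = 10 mm, L = 227 mm, e = 3 mm
θ=23°: crank pin P = (r cos θ, r sin θ) = (9.205049, 3.907311)
θ=23°: h = r sin θ − e = 3.907311 − 3 = 0.907311
θ=23°: x = r cos θ + √(L² − h²) = 9.205049 + 226.998187 = 236.203235
θ=153°: crank pin P = (r cos θ, r sin θ) = (-8.910065, 4.539905)
θ=153°: h = r sin θ − e = 4.539905 − 3 = 1.539905
θ=153°: x = r cos θ + √(L² − h²) = -8.910065 + 226.994777 = 218.084712
θ=157°: crank pin P = (r cos θ, r sin θ) = (-9.205049, 3.907311)
θ=157°: h = r sin θ − e = 3.907311 − 3 = 0.907311
θ=157°: x = r cos θ + √(L² − h²) = -9.205049 + 226.998187 = 217.793138

θ=23°: 236.2032
θ=153°: 218.0847
θ=157°: 217.7931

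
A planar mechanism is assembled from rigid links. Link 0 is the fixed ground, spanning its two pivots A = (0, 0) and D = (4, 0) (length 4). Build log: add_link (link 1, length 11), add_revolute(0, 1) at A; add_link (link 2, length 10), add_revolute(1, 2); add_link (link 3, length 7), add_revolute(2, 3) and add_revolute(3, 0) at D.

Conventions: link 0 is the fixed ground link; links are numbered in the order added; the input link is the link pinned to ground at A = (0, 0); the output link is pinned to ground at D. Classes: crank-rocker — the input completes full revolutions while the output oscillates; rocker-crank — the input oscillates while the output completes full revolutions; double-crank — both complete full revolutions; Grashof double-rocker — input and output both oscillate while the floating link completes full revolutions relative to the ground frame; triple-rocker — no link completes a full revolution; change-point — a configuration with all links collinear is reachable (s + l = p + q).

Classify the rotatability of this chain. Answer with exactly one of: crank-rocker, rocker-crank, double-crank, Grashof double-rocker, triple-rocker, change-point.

lengths: ground=4, input=11, coupler=10, output=7
sorted: s=4 (shortest), l=11 (longest), p+q=17
s + l = 15 vs p + q = 17
s + l < p + q (Grashof) with shortest = ground link → double-crank

double-crank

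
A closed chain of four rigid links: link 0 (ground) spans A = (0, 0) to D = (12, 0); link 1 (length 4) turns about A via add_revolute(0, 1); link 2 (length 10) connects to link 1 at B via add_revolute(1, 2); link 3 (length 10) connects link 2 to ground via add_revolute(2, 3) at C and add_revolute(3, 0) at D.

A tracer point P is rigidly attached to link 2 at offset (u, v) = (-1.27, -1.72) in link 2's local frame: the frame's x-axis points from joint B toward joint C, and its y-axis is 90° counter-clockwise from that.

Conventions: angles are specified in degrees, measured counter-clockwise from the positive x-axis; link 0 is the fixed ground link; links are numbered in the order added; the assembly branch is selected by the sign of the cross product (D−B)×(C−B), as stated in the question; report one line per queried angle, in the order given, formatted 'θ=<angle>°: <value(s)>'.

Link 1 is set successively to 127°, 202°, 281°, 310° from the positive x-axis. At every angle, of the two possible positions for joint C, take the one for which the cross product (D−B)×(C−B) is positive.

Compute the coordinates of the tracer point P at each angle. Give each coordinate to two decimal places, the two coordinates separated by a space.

A=(0,0), D=(12.00,0)
θ=127°: B = A + 4.00·(cos127°, sin127°) = (-2.4073, 3.1945)
θ=127°: |BD| = 14.7572
θ=127°: circle(B,10.00) ∩ circle(D,10.00): a=7.3786, h=6.7496
θ=127°:   candidates: C₊=(6.2575,8.1868) cross=99.604; C₋=(3.3353,-4.9922) cross=-99.604
θ=127°:   branch + wants cross > 0 → take C=(6.2575,8.1868) (cross=99.604)
θ=127°: ex = (C−B)/|BC| = (0.8665,0.4992); ey = (-0.4992,0.8665)
θ=127°: P = B + -1.27·ex + -1.72·ey = (-2.6490,1.0702)
θ=202°: B = A + 4.00·(cos202°, sin202°) = (-3.7087, -1.4984)
θ=202°: |BD| = 15.7800
θ=202°: circle(B,10.00) ∩ circle(D,10.00): a=7.8900, h=6.1439
θ=202°:   candidates: C₊=(3.5622,5.3669) cross=96.951; C₋=(4.7290,-6.8654) cross=-96.951
θ=202°:   branch + wants cross > 0 → take C=(3.5622,5.3669) (cross=96.951)
θ=202°: ex = (C−B)/|BC| = (0.7271,0.6865); ey = (-0.6865,0.7271)
θ=202°: P = B + -1.27·ex + -1.72·ey = (-3.4513,-3.6209)
θ=281°: B = A + 4.00·(cos281°, sin281°) = (0.7632, -3.9265)
θ=281°: |BD| = 11.9030
θ=281°: circle(B,10.00) ∩ circle(D,10.00): a=5.9515, h=8.0361
θ=281°:   candidates: C₊=(3.7307,5.6231) cross=95.654; C₋=(9.0325,-9.5496) cross=-95.654
θ=281°:   branch + wants cross > 0 → take C=(3.7307,5.6231) (cross=95.654)
θ=281°: ex = (C−B)/|BC| = (0.2967,0.9550); ey = (-0.9550,0.2967)
θ=281°: P = B + -1.27·ex + -1.72·ey = (2.0289,-5.6497)
θ=310°: B = A + 4.00·(cos310°, sin310°) = (2.5712, -3.0642)
θ=310°: |BD| = 9.9143
θ=310°: circle(B,10.00) ∩ circle(D,10.00): a=4.9571, h=8.6849
θ=310°:   candidates: C₊=(4.6014,6.7276) cross=86.104; C₋=(9.9698,-9.7917) cross=-86.104
θ=310°:   branch + wants cross > 0 → take C=(4.6014,6.7276) (cross=86.104)
θ=310°: ex = (C−B)/|BC| = (0.2030,0.9792); ey = (-0.9792,0.2030)
θ=310°: P = B + -1.27·ex + -1.72·ey = (3.9975,-4.6569)

θ=127°: -2.65 1.07
θ=202°: -3.45 -3.62
θ=281°: 2.03 -5.65
θ=310°: 4.00 -4.66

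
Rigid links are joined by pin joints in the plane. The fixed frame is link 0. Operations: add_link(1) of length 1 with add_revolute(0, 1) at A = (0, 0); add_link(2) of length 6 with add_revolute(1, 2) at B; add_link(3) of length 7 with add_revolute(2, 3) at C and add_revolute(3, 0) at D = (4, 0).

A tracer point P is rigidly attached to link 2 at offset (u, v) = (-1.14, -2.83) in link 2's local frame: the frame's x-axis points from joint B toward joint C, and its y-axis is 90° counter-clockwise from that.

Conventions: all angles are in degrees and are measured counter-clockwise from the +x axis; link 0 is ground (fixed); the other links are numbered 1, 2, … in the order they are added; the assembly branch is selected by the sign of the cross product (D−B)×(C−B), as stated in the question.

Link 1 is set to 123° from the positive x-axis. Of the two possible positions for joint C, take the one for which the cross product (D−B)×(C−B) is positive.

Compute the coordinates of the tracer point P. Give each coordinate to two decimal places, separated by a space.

A=(0,0), D=(4.00,0)
B = A + 1.00·(cos123°, sin123°) = (-0.5446, 0.8387)
|BD| = 4.6214
circle(B,6.00) ∩ circle(D,7.00): a=0.9042, h=5.9315
  candidates: C₊=(1.4210,6.5076) cross=27.412; C₋=(-0.7319,-5.1584) cross=-27.412
  branch + wants cross > 0 → take C=(1.4210,6.5076) (cross=27.412)
ex = (C−B)/|BC| = (0.3276,0.9448); ey = (-0.9448,0.3276)
P = B + -1.14·ex + -2.83·ey = (1.7557,-1.1655)

1.76 -1.17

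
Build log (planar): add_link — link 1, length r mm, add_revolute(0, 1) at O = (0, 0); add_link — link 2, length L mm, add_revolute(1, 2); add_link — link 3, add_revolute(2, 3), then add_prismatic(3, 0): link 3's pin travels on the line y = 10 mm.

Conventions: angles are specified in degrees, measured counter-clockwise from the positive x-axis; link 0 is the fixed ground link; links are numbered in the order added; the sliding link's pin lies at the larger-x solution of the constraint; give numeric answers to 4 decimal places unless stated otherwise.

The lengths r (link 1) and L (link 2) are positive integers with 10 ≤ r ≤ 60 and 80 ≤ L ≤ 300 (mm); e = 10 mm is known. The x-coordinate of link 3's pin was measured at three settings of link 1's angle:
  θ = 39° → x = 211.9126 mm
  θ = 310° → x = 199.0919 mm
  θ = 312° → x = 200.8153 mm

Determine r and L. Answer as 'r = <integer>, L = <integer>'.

constraint per measurement: (x − r cos θ)² + (r sin θ − e)² = L²
subtracting the θ₁ and θ₂ equations cancels the r² and L² terms:
r = (x₁² − x₂²) / (2[(x₁cos θ₁ + e sin θ₁) − (x₂cos θ₂ + e sin θ₂)]) = 52.0001 → r = 52
L² = (x₁ − r cos θ₁)² + (r sin θ₁ − e)² = 29929.0066 → L = 173.0000 → L = 173
check at θ₃=312°: x = 200.8153 (printed 200.8153) ✓

r = 52, L = 173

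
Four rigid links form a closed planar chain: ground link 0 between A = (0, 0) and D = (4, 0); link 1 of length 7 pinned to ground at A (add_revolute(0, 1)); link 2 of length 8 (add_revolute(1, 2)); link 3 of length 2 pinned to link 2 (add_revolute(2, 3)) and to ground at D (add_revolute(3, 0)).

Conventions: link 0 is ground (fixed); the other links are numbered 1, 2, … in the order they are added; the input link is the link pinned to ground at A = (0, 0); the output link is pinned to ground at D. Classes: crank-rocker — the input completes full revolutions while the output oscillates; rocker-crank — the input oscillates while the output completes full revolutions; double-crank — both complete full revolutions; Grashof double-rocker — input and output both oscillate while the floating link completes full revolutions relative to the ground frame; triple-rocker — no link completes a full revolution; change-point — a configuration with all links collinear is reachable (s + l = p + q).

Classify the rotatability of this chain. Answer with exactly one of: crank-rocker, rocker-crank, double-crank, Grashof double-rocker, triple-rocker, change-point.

lengths: ground=4, input=7, coupler=8, output=2
sorted: s=2 (shortest), l=8 (longest), p+q=11
s + l = 10 vs p + q = 11
s + l < p + q (Grashof) with shortest = output link → rocker-crank

rocker-crank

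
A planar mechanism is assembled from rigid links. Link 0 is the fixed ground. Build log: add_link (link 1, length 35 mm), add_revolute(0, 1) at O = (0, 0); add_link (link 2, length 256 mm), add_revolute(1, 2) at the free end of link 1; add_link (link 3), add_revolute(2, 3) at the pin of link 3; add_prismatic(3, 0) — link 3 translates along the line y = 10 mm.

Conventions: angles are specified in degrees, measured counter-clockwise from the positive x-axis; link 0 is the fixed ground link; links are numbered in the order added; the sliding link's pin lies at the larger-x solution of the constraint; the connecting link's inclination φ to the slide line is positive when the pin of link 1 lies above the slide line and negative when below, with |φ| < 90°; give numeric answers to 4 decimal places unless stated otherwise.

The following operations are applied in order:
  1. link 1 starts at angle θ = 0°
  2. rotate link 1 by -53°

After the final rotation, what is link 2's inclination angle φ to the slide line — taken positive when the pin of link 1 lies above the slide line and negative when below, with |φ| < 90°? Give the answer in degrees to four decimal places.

geometry: r = 35 mm, L = 256 mm, e = 10 mm; θ starts at 0°
rotate link 1 by -53°: θ ← 0° -53° = -53°
h = r sin θ − e = -27.952243 − 10 = -37.952243
sin φ = h / L = -37.952243 / 256 = -0.14825095
φ = arcsin(-0.14825095) = -8.525580°

-8.5256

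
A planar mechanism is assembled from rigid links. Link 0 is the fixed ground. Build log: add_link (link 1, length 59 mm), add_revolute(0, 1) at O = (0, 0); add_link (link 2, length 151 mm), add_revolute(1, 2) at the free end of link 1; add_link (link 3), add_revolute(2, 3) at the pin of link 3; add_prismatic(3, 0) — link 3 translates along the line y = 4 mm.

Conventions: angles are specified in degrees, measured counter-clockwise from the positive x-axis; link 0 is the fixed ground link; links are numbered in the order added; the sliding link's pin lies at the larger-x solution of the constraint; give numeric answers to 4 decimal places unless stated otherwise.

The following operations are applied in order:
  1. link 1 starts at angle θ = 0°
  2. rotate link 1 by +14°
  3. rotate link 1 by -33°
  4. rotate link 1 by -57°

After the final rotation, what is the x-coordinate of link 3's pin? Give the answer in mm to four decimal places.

geometry: r = 59 mm, L = 151 mm, e = 4 mm; θ starts at 0°
rotate link 1 by +14°: θ ← 0° +14° = 14°
rotate link 1 by -33°: θ ← 14° -33° = -19°
rotate link 1 by -57°: θ ← -19° -57° = -76°
crank pin P = (r cos θ, r sin θ) = (14.273392, -57.247448)
h = r sin θ − e = -57.247448 − 4 = -61.247448
x = r cos θ + √(L² − h²) = 14.273392 + 138.020832 = 152.294224

152.2942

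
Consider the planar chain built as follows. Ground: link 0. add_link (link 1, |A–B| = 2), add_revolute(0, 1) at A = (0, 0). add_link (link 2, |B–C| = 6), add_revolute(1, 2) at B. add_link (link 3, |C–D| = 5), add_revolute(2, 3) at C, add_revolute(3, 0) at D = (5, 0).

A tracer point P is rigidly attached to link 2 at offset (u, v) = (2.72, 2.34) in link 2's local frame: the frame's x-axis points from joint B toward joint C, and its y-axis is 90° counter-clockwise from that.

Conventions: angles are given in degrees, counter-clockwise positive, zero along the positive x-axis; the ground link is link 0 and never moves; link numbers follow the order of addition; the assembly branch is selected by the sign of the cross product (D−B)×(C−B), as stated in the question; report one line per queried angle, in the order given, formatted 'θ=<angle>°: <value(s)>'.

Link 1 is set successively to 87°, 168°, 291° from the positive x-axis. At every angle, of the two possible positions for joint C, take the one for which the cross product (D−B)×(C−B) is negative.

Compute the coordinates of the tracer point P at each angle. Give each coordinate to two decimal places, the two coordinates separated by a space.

A=(0,0), D=(5.00,0)
θ=87°: B = A + 2.00·(cos87°, sin87°) = (0.1047, 1.9973)
θ=87°: |BD| = 5.2871
θ=87°: circle(B,6.00) ∩ circle(D,5.00): a=3.6838, h=4.7360
θ=87°:   candidates: C₊=(5.3046,4.9907) cross=25.040; C₋=(1.7265,-3.7794) cross=-25.040
θ=87°:   branch - wants cross < 0 → take C=(1.7265,-3.7794) (cross=-25.040)
θ=87°: ex = (C−B)/|BC| = (0.2703,-0.9628); ey = (0.9628,0.2703)
θ=87°: P = B + 2.72·ex + 2.34·ey = (3.0928,0.0110)
θ=168°: B = A + 2.00·(cos168°, sin168°) = (-1.9563, 0.4158)
θ=168°: |BD| = 6.9687
θ=168°: circle(B,6.00) ∩ circle(D,5.00): a=4.2736, h=4.2115
θ=168°:   candidates: C₊=(2.5610,4.3648) cross=29.348; C₋=(2.0584,-4.0431) cross=-29.348
θ=168°:   branch - wants cross < 0 → take C=(2.0584,-4.0431) (cross=-29.348)
θ=168°: ex = (C−B)/|BC| = (0.6691,-0.7432); ey = (0.7432,0.6691)
θ=168°: P = B + 2.72·ex + 2.34·ey = (1.6027,-0.0398)
θ=291°: B = A + 2.00·(cos291°, sin291°) = (0.7167, -1.8672)
θ=291°: |BD| = 4.6725
θ=291°: circle(B,6.00) ∩ circle(D,5.00): a=3.5134, h=4.8638
θ=291°:   candidates: C₊=(1.9938,3.9954) cross=22.726; C₋=(5.8810,-4.9218) cross=-22.726
θ=291°:   branch - wants cross < 0 → take C=(5.8810,-4.9218) (cross=-22.726)
θ=291°: ex = (C−B)/|BC| = (0.8607,-0.5091); ey = (0.5091,0.8607)
θ=291°: P = B + 2.72·ex + 2.34·ey = (4.2492,-1.2379)

θ=87°: 3.09 0.01
θ=168°: 1.60 -0.04
θ=291°: 4.25 -1.24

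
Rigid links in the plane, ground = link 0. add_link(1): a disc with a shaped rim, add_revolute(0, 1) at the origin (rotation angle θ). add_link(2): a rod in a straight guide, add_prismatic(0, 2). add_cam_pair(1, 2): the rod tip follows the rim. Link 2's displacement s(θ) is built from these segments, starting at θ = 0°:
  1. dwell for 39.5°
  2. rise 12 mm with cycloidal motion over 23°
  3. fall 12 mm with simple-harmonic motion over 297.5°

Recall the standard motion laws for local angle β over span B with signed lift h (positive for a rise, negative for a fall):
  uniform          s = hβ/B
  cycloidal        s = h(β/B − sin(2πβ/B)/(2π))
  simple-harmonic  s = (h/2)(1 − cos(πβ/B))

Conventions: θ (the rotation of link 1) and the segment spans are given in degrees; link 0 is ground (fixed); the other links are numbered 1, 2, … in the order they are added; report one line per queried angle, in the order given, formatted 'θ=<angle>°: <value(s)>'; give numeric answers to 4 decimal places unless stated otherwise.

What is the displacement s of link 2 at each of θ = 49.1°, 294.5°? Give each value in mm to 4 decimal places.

segment 1 (0° to 39.5°, dwell): s unchanged at 0.0000
θ = 49.1° falls in segment 2 (39.5° to 62.5°, cycloidal, h = 12): β = 49.1 − 39.5 = 9.6°, B = 23°; Δs = 12·(0.4174 − sin(2π·0.4174)/(2π)) = 4.0613; s = 0.0000 + 4.0613 = 4.0613
segment 2 (39.5° to 62.5°, cycloidal, h = 12) is passed completely: s = 0.0000 + (12) = 12.0000
θ = 294.5° falls in segment 3 (62.5° to 360°, simple-harmonic, h = -12): β = 294.5 − 62.5 = 232°, B = 297.5°; Δs = -12/2·(1 − cos(π·0.7798)) = -10.6211; s = 12.0000 − 10.6211 = 1.3789

θ=49.1°: 4.0613
θ=294.5°: 1.3789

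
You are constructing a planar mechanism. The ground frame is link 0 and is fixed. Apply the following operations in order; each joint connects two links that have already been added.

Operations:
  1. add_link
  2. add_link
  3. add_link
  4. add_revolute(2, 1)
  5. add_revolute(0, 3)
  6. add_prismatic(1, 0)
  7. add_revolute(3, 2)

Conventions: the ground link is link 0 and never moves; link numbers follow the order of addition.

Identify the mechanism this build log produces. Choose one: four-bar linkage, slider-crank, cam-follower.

links: 4 (incl. ground); joints: 3 revolute, 1 prismatic, 0 higher (cam) pair, forming one closed loop
4 links, 3 revolutes + 1 prismatic in one loop → slider-crank

slider-crank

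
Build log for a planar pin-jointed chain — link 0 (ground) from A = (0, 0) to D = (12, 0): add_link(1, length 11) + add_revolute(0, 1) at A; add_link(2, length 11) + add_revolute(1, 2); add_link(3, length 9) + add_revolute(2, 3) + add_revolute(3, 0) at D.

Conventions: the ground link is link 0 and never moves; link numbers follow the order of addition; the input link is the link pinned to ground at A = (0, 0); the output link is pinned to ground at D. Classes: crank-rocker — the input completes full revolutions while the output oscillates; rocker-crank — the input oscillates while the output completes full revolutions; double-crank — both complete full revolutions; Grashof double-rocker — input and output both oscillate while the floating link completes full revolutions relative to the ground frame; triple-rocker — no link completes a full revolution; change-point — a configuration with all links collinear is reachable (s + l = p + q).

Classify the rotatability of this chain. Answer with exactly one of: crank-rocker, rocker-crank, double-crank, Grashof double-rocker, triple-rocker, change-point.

lengths: ground=12, input=11, coupler=11, output=9
sorted: s=9 (shortest), l=12 (longest), p+q=22
s + l = 21 vs p + q = 22
s + l < p + q (Grashof) with shortest = output link → rocker-crank

rocker-crank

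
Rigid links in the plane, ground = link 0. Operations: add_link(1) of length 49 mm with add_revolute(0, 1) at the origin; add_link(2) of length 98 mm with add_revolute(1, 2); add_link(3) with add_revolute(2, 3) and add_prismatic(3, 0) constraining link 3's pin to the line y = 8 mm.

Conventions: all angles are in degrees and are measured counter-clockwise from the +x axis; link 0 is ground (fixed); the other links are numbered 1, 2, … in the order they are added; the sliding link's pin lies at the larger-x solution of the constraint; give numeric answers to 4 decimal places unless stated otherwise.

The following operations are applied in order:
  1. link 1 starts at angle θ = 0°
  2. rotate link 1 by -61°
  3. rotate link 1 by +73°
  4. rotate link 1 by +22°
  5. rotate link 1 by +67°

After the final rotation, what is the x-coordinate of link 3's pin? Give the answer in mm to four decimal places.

geometry: r = 49 mm, L = 98 mm, e = 8 mm; θ starts at 0°
rotate link 1 by -61°: θ ← 0° -61° = -61°
rotate link 1 by +73°: θ ← -61° +73° = 12°
rotate link 1 by +22°: θ ← 12° +22° = 34°
rotate link 1 by +67°: θ ← 34° +67° = 101°
crank pin P = (r cos θ, r sin θ) = (-9.349641, 48.099732)
h = r sin θ − e = 48.099732 − 8 = 40.099732
x = r cos θ + √(L² − h²) = -9.349641 + 89.420420 = 80.070779

80.0708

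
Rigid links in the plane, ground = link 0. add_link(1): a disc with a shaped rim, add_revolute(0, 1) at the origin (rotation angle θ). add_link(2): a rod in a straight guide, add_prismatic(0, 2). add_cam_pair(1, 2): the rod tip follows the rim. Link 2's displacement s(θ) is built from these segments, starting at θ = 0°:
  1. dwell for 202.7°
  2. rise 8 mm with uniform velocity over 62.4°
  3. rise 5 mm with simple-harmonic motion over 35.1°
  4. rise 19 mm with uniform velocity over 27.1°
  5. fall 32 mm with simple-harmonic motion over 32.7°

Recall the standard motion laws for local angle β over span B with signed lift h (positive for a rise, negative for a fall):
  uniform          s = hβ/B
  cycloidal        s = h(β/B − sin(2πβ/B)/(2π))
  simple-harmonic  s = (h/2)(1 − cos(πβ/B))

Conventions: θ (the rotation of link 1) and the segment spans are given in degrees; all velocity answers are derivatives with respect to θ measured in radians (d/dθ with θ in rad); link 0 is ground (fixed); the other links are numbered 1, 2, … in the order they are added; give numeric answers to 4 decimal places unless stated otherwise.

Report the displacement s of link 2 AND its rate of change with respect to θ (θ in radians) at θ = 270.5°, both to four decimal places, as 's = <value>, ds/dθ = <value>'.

segment 1 (0° to 202.7°, dwell): s unchanged at 0.0000
segment 2 (202.7° to 265.1°, uniform, h = 8) is passed completely: s = 0.0000 + (8) = 8.0000
θ = 270.5° falls in segment 3 (265.1° to 300.2°, simple-harmonic, h = 5): β = 270.5 − 265.1 = 5.4°, B = 35.1°; Δs = 5/2·(1 − cos(π·0.1538)) = 0.2864; s = 8.0000 + 0.2864 = 8.2864
velocity in seg [265.1°–300.2°] (simple-harmonic), θ in radians: β = 5.4° = 0.0942 rad, B = 35.1° = 0.6126 rad; ds/dθ = (πh/(2B)) sin(πβ/B) = (π·5/(2·0.6126)) sin(π·0.1538) = 5.957989 mm/rad

s = 8.2864, ds/dθ = 5.9580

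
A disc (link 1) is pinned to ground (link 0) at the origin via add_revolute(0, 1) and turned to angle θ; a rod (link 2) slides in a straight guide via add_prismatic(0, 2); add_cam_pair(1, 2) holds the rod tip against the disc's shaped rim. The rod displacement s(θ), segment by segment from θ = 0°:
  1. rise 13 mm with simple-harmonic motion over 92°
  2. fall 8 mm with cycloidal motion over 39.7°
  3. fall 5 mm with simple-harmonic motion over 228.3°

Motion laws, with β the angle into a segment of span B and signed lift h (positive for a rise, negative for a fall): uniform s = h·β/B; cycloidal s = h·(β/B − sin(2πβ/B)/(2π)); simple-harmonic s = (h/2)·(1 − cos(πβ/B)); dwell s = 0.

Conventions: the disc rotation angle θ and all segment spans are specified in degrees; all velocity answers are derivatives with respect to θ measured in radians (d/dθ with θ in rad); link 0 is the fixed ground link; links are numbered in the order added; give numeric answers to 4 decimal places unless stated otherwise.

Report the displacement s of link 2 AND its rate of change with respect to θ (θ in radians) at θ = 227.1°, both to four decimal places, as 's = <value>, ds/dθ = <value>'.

segment 1 (0° to 92°, simple-harmonic, h = 13) is passed completely: s = 0.0000 + (13) = 13.0000
segment 2 (92° to 131.7°, cycloidal, h = -8) is passed completely: s = 13.0000 + (-8) = 5.0000
θ = 227.1° falls in segment 3 (131.7° to 360°, simple-harmonic, h = -5): β = 227.1 − 131.7 = 95.4°, B = 228.3°; Δs = -5/2·(1 − cos(π·0.4179)) = -1.8621; s = 5.0000 − 1.8621 = 3.1379
velocity in seg [131.7°–360°] (simple-harmonic), θ in radians: β = 95.4° = 1.6650 rad, B = 228.3° = 3.9846 rad; ds/dθ = (πh/(2B)) sin(πβ/B) = (π·(-5)/(2·3.9846)) sin(π·0.4179) = -1.905844 mm/rad

s = 3.1379, ds/dθ = -1.9058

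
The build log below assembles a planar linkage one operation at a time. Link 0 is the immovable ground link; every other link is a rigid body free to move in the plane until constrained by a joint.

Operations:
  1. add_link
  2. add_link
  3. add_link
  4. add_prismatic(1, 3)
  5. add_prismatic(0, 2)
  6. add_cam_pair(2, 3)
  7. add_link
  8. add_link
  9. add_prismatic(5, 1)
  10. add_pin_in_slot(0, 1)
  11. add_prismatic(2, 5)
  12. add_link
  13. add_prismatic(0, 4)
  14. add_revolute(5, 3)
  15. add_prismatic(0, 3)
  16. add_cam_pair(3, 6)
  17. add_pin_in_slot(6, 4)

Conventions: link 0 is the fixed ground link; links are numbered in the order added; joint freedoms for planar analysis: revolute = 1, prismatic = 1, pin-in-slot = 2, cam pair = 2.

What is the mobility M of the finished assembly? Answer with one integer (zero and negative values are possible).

L=1 J1=0 J2=0
add link → L=2 J1=0 J2=0
add link → L=3 J1=0 J2=0
add link → L=4 J1=0 J2=0
P@1,3 dof=1 J1 → L=4 J1=1 J2=0
P@0,2 dof=1 J1 → L=4 J1=2 J2=0
C@2,3 dof=2 J2 → L=4 J1=2 J2=1
add link → L=5 J1=2 J2=1
add link → L=6 J1=2 J2=1
P@5,1 dof=1 J1 → L=6 J1=3 J2=1
PS@0,1 dof=2 J2 → L=6 J1=3 J2=2
P@2,5 dof=1 J1 → L=6 J1=4 J2=2
add link → L=7 J1=4 J2=2
P@0,4 dof=1 J1 → L=7 J1=5 J2=2
R@5,3 dof=1 J1 → L=7 J1=6 J2=2
P@0,3 dof=1 J1 → L=7 J1=7 J2=2
C@3,6 dof=2 J2 → L=7 J1=7 J2=3
PS@6,4 dof=2 J2 → L=7 J1=7 J2=4
M=3(L−1)−2J1−J2=3·6−2·7−4=0

M = 0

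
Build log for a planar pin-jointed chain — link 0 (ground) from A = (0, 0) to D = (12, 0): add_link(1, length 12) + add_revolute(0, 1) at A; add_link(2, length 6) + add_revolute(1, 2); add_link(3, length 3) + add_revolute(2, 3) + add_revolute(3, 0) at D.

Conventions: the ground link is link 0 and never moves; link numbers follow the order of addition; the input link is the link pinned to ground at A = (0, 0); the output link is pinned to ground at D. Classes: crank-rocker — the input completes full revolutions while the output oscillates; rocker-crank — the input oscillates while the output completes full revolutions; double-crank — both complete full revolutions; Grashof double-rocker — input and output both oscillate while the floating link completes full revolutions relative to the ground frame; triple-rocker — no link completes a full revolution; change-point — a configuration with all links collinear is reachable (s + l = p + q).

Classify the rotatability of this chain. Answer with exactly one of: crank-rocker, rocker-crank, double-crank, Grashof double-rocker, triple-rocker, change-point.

lengths: ground=12, input=12, coupler=6, output=3
sorted: s=3 (shortest), l=12 (longest), p+q=18
s + l = 15 vs p + q = 18
s + l < p + q (Grashof) with shortest = output link → rocker-crank

rocker-crank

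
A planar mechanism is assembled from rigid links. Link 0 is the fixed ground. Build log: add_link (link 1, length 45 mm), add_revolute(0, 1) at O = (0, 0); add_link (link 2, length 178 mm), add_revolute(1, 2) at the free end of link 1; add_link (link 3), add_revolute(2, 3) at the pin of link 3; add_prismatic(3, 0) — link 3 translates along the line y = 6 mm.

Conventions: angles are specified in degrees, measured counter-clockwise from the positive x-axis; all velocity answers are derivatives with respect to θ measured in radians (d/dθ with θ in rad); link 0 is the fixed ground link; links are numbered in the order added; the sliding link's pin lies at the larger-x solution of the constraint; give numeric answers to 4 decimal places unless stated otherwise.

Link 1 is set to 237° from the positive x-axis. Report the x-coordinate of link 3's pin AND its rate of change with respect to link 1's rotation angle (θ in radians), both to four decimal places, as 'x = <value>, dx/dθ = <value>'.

geometry: r = 45 mm, L = 178 mm, e = 6 mm
crank pin P = (r cos θ, r sin θ) = (-24.508757, -37.740176)
h = r sin θ − e = -37.740176 − 6 = -43.740176
x = r cos θ + √(L² − h²) = -24.508757 + 172.542160 = 148.033404
dx/dθ = −r sin θ − h·r cos θ/√(L² − h²) (θ in radians; h = -43.740176) = 31.527101

x = 148.0334, dx/dθ = 31.5271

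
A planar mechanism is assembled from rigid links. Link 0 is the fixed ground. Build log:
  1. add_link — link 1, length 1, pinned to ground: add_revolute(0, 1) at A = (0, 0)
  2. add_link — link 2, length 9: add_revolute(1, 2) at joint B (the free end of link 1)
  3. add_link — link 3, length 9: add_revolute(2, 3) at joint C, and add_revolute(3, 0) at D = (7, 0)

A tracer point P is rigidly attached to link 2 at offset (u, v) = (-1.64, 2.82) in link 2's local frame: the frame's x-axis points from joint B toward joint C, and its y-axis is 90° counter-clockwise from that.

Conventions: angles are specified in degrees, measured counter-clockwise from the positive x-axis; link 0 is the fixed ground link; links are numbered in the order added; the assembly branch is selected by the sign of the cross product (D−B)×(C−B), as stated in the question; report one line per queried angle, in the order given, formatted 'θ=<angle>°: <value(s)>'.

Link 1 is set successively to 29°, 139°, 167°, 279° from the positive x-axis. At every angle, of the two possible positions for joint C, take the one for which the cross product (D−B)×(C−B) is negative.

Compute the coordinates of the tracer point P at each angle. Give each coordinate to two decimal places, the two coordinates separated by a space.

A=(0,0), D=(7.00,0)
θ=29°: B = A + 1.00·(cos29°, sin29°) = (0.8746, 0.4848)
θ=29°: |BD| = 6.1445
θ=29°: circle(B,9.00) ∩ circle(D,9.00): a=3.0723, h=8.4594
θ=29°:   candidates: C₊=(4.6048,8.6754) cross=51.979; C₋=(3.2699,-8.1906) cross=-51.979
θ=29°:   branch - wants cross < 0 → take C=(3.2699,-8.1906) (cross=-51.979)
θ=29°: ex = (C−B)/|BC| = (0.2661,-0.9639); ey = (0.9639,0.2661)
θ=29°: P = B + -1.64·ex + 2.82·ey = (3.1565,2.8162)
θ=139°: B = A + 1.00·(cos139°, sin139°) = (-0.7547, 0.6561)
θ=139°: |BD| = 7.7824
θ=139°: circle(B,9.00) ∩ circle(D,9.00): a=3.8912, h=8.1153
θ=139°:   candidates: C₊=(3.8068,8.4145) cross=63.157; C₋=(2.4385,-7.7584) cross=-63.157
θ=139°:   branch - wants cross < 0 → take C=(2.4385,-7.7584) (cross=-63.157)
θ=139°: ex = (C−B)/|BC| = (0.3548,-0.9349); ey = (0.9349,0.3548)
θ=139°: P = B + -1.64·ex + 2.82·ey = (1.2999,3.1899)
θ=167°: B = A + 1.00·(cos167°, sin167°) = (-0.9744, 0.2250)
θ=167°: |BD| = 7.9775
θ=167°: circle(B,9.00) ∩ circle(D,9.00): a=3.9888, h=8.0678
θ=167°:   candidates: C₊=(3.2403,8.1771) cross=64.361; C₋=(2.7853,-7.9521) cross=-64.361
θ=167°:   branch - wants cross < 0 → take C=(2.7853,-7.9521) (cross=-64.361)
θ=167°: ex = (C−B)/|BC| = (0.4177,-0.9086); ey = (0.9086,0.4177)
θ=167°: P = B + -1.64·ex + 2.82·ey = (0.9027,2.8930)
θ=279°: B = A + 1.00·(cos279°, sin279°) = (0.1564, -0.9877)
θ=279°: |BD| = 6.9145
θ=279°: circle(B,9.00) ∩ circle(D,9.00): a=3.4572, h=8.3095
θ=279°:   candidates: C₊=(2.3913,7.7304) cross=57.456; C₋=(4.7652,-8.7181) cross=-57.456
θ=279°:   branch - wants cross < 0 → take C=(4.7652,-8.7181) (cross=-57.456)
θ=279°: ex = (C−B)/|BC| = (0.5121,-0.8589); ey = (0.8589,0.5121)
θ=279°: P = B + -1.64·ex + 2.82·ey = (1.7388,1.8650)

θ=29°: 3.16 2.82
θ=139°: 1.30 3.19
θ=167°: 0.90 2.89
θ=279°: 1.74 1.87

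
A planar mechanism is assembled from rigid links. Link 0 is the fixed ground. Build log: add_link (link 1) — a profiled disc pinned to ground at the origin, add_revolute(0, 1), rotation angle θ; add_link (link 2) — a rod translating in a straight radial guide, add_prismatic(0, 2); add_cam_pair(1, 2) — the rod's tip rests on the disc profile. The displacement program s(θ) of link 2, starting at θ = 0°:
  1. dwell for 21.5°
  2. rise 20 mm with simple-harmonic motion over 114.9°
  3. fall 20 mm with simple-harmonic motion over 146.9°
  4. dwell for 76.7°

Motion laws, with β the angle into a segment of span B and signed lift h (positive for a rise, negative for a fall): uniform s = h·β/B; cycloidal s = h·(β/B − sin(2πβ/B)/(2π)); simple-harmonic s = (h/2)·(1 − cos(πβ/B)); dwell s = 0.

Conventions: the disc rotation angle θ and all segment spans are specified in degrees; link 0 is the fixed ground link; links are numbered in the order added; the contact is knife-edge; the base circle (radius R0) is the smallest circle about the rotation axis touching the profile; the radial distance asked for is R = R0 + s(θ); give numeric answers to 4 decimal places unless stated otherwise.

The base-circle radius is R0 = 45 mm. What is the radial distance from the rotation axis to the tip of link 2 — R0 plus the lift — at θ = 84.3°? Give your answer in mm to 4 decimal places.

seg 1 [0°–21.5°] dwell: s stays 0.0000
seg 2 [21.5°–136.4°] simple-harmonic, h=20: θ=84.3° here. β=62.8, B=114.9. 20/2·(1 − cos(π·0.5466)) = 11.4576 → s = 11.4576
R = R0 + s = 45 + 11.4576 = 56.4576

56.4576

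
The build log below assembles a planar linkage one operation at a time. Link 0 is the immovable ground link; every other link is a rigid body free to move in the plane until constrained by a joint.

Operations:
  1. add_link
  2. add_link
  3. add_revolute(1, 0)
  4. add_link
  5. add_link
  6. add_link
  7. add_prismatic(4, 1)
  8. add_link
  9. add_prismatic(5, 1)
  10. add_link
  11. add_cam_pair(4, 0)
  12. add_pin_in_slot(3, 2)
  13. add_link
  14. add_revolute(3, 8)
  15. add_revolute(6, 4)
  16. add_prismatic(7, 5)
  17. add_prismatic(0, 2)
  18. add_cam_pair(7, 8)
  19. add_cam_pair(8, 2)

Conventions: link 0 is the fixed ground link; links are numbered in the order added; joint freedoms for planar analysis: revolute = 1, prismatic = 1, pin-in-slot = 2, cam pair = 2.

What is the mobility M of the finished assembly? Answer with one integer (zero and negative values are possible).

link 0 = ground. State L|J1|J2 = 1|0|0
+link1  2|0|0
+link2  3|0|0
R(1,0) f=1→J1  3|1|0
+link3  4|1|0
+link4  5|1|0
+link5  6|1|0
P(4,1) f=1→J1  6|2|0
+link6  7|2|0
P(5,1) f=1→J1  7|3|0
+link7  8|3|0
C(4,0) f=2→J2  8|3|1
PS(3,2) f=2→J2  8|3|2
+link8  9|3|2
R(3,8) f=1→J1  9|4|2
R(6,4) f=1→J1  9|5|2
P(7,5) f=1→J1  9|6|2
P(0,2) f=1→J1  9|7|2
C(7,8) f=2→J2  9|7|3
C(8,2) f=2→J2  9|7|4
M = 3(9−1)−2·7−4 = 24−14−4 = 6

M = 6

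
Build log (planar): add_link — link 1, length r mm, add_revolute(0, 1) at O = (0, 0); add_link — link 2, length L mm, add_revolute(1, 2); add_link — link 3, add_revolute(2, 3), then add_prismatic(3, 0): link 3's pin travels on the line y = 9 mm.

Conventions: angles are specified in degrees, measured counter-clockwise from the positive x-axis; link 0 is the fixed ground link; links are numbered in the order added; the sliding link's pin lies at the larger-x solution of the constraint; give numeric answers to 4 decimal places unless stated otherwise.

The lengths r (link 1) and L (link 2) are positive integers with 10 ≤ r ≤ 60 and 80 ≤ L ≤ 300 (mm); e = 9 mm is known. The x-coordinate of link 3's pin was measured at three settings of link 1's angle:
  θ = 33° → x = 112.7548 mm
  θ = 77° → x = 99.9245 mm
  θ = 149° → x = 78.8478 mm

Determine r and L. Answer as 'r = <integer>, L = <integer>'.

constraint per measurement: (x − r cos θ)² + (r sin θ − e)² = L²
subtracting the θ₁ and θ₂ equations cancels the r² and L² terms:
r = (x₁² − x₂²) / (2[(x₁cos θ₁ + e sin θ₁) − (x₂cos θ₂ + e sin θ₂)]) = 20.0000 → r = 20
L² = (x₁ − r cos θ₁)² + (r sin θ₁ − e)² = 9216.0096 → L = 96.0000 → L = 96
check at θ₃=149°: x = 78.8478 (printed 78.8478) ✓

r = 20, L = 96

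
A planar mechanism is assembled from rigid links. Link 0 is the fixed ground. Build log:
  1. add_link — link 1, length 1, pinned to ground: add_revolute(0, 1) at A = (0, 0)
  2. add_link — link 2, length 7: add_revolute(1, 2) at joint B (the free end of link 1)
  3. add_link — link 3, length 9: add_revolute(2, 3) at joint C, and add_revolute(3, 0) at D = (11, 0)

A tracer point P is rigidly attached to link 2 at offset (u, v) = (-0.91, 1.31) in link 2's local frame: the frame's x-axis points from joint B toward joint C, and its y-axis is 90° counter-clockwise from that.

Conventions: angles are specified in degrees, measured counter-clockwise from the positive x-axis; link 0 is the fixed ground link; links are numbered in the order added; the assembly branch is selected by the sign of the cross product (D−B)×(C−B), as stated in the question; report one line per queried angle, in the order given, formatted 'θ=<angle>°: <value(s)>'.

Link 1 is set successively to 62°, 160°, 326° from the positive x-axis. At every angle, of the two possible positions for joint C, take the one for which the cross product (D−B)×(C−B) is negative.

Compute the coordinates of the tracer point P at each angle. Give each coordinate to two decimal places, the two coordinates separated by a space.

A=(0,0), D=(11.00,0)
θ=62°: B = A + 1.00·(cos62°, sin62°) = (0.4695, 0.8829)
θ=62°: |BD| = 10.5675
θ=62°: circle(B,7.00) ∩ circle(D,9.00): a=3.7697, h=5.8983
θ=62°:   candidates: C₊=(4.7188,6.4456) cross=62.330; C₋=(3.7331,-5.3097) cross=-62.330
θ=62°:   branch - wants cross < 0 → take C=(3.7331,-5.3097) (cross=-62.330)
θ=62°: ex = (C−B)/|BC| = (0.4662,-0.8847); ey = (0.8847,0.4662)
θ=62°: P = B + -0.91·ex + 1.31·ey = (1.2041,2.2988)
θ=160°: B = A + 1.00·(cos160°, sin160°) = (-0.9397, 0.3420)
θ=160°: |BD| = 11.9446
θ=160°: circle(B,7.00) ∩ circle(D,9.00): a=4.6328, h=5.2476
θ=160°:   candidates: C₊=(3.8414,5.4548) cross=62.681; C₋=(3.5409,-5.0361) cross=-62.681
θ=160°:   branch - wants cross < 0 → take C=(3.5409,-5.0361) (cross=-62.681)
θ=160°: ex = (C−B)/|BC| = (0.6401,-0.7683); ey = (0.7683,0.6401)
θ=160°: P = B + -0.91·ex + 1.31·ey = (-0.5157,1.8797)
θ=326°: B = A + 1.00·(cos326°, sin326°) = (0.8290, -0.5592)
θ=326°: |BD| = 10.1863
θ=326°: circle(B,7.00) ∩ circle(D,9.00): a=3.5224, h=6.0492
θ=326°:   candidates: C₊=(4.0141,5.6742) cross=61.619; C₋=(4.6782,-6.4059) cross=-61.619
θ=326°:   branch - wants cross < 0 → take C=(4.6782,-6.4059) (cross=-61.619)
θ=326°: ex = (C−B)/|BC| = (0.5499,-0.8352); ey = (0.8352,0.5499)
θ=326°: P = B + -0.91·ex + 1.31·ey = (1.4228,0.9212)

θ=62°: 1.20 2.30
θ=160°: -0.52 1.88
θ=326°: 1.42 0.92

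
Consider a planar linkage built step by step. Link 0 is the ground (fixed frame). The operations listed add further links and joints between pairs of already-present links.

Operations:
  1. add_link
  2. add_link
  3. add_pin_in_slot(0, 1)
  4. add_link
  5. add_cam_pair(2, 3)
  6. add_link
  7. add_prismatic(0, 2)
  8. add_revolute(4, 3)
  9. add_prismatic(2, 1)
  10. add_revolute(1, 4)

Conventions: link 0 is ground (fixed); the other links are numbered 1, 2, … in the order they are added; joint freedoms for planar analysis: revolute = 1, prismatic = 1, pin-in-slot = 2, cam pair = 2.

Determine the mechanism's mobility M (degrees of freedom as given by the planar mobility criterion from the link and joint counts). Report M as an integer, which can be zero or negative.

link 0 = ground. State L|J1|J2 = 1|0|0
+link1  2|0|0
+link2  3|0|0
PS(0,1) f=2→J2  3|0|1
+link3  4|0|1
C(2,3) f=2→J2  4|0|2
+link4  5|0|2
P(0,2) f=1→J1  5|1|2
R(4,3) f=1→J1  5|2|2
P(2,1) f=1→J1  5|3|2
R(1,4) f=1→J1  5|4|2
M = 3(5−1)−2·4−2 = 12−8−2 = 2

M = 2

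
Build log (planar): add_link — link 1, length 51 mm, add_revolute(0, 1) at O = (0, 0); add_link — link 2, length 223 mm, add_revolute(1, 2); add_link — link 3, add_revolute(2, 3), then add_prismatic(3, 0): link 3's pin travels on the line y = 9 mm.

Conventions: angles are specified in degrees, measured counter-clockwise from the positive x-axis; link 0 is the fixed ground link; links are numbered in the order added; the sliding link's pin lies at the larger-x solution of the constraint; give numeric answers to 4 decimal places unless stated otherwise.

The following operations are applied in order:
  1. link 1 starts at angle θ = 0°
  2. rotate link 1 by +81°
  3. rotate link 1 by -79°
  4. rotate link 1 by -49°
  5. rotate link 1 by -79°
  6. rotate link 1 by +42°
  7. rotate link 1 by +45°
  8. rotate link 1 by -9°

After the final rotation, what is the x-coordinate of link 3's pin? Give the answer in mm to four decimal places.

geometry: r = 51 mm, L = 223 mm, e = 9 mm; θ starts at 0°
rotate link 1 by +81°: θ ← 0° +81° = 81°
rotate link 1 by -79°: θ ← 81° -79° = 2°
rotate link 1 by -49°: θ ← 2° -49° = -47°
rotate link 1 by -79°: θ ← -47° -79° = -126°
rotate link 1 by +42°: θ ← -126° +42° = -84°
rotate link 1 by +45°: θ ← -84° +45° = -39°
rotate link 1 by -9°: θ ← -39° -9° = -48°
crank pin P = (r cos θ, r sin θ) = (34.125661, -37.900386)
h = r sin θ − e = -37.900386 − 9 = -46.900386
x = r cos θ + √(L² − h²) = 34.125661 + 218.012279 = 252.137940

252.1379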